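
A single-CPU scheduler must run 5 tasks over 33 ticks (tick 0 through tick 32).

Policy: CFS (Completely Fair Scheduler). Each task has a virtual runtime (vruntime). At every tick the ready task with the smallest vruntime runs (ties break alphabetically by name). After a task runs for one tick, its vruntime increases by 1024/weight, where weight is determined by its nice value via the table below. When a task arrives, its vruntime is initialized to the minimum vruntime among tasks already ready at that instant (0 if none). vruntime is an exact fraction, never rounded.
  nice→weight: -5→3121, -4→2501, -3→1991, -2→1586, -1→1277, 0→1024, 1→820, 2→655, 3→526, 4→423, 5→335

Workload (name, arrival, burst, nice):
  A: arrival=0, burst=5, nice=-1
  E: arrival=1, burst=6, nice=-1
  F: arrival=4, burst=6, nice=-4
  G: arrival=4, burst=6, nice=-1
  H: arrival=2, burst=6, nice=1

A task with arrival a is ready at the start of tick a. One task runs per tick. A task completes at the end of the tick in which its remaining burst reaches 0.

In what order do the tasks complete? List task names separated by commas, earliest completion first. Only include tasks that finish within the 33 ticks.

t=0: vr[A=0] → run A
t=1: vr[A=1024/1277 E=1024/1277] → run A
t=2: vr[A=2048/1277 E=1024/1277 H=1024/1277] → run E
t=3: vr[A=2048/1277 E=2048/1277 H=1024/1277] → run H
t=4: vr[A=2048/1277 E=2048/1277 F=2048/1277 G=2048/1277 H=536832/261785] → run A
t=5: vr[A=3072/1277 E=2048/1277 F=2048/1277 G=2048/1277 H=536832/261785] → run E
t=6: vr[A=3072/1277 E=3072/1277 F=2048/1277 G=2048/1277 H=536832/261785] → run F
t=7: vr[A=3072/1277 E=3072/1277 F=6429696/3193777 G=2048/1277 H=536832/261785] → run G
t=8: vr[A=3072/1277 E=3072/1277 F=6429696/3193777 G=3072/1277 H=536832/261785] → run F
t=9: vr[A=3072/1277 E=3072/1277 F=7737344/3193777 G=3072/1277 H=536832/261785] → run H
t=10: vr[A=3072/1277 E=3072/1277 F=7737344/3193777 G=3072/1277 H=863744/261785] → run A
t=11: vr[A=4096/1277 E=3072/1277 F=7737344/3193777 G=3072/1277 H=863744/261785] → run E
t=12: vr[A=4096/1277 E=4096/1277 F=7737344/3193777 G=3072/1277 H=863744/261785] → run G
t=13: vr[A=4096/1277 E=4096/1277 F=7737344/3193777 G=4096/1277 H=863744/261785] → run F
t=14: vr[A=4096/1277 E=4096/1277 F=9044992/3193777 G=4096/1277 H=863744/261785] → run F
t=15: vr[A=4096/1277 E=4096/1277 F=10352640/3193777 G=4096/1277 H=863744/261785] → run A
t=16: vr[E=4096/1277 F=10352640/3193777 G=4096/1277 H=863744/261785] → run E
t=17: vr[E=5120/1277 F=10352640/3193777 G=4096/1277 H=863744/261785] → run G
t=18: vr[E=5120/1277 F=10352640/3193777 G=5120/1277 H=863744/261785] → run F
t=19: vr[E=5120/1277 F=11660288/3193777 G=5120/1277 H=863744/261785] → run H
t=20: vr[E=5120/1277 F=11660288/3193777 G=5120/1277 H=1190656/261785] → run F
t=21: vr[E=5120/1277 G=5120/1277 H=1190656/261785] → run E
t=22: vr[E=6144/1277 G=5120/1277 H=1190656/261785] → run G
t=23: vr[E=6144/1277 G=6144/1277 H=1190656/261785] → run H
t=24: vr[E=6144/1277 G=6144/1277 H=1517568/261785] → run E
t=25: vr[G=6144/1277 H=1517568/261785] → run G
t=26: vr[G=7168/1277 H=1517568/261785] → run G
t=27: vr[H=1517568/261785] → run H
t=28: vr[H=368896/52357] → run H
t=29: (idle)
t=30: (idle)
t=31: (idle)
t=32: (idle)

completion order = A, F, E, G, H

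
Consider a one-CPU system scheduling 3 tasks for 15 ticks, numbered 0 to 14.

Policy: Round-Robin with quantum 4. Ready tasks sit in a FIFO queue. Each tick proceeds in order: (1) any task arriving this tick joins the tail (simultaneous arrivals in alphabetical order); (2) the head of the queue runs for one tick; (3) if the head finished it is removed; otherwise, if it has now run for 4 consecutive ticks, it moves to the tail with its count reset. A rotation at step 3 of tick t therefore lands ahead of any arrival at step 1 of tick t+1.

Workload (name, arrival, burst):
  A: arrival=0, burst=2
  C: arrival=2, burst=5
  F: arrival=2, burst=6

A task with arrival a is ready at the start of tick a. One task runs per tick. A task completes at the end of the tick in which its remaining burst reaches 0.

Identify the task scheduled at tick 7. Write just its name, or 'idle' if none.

t=0: queue=[A] q_used=0 → run A
t=1: queue=[A] q_used=1 → run A
t=2: queue=[C,F] q_used=0 → run C
t=3: queue=[C,F] q_used=1 → run C
t=4: queue=[C,F] q_used=2 → run C
t=5: queue=[C,F] q_used=3 → run C
t=6: queue=[F,C] q_used=0 → run F
t=7: queue=[F,C] q_used=1 → run F
t=8: queue=[F,C] q_used=2 → run F
t=9: queue=[F,C] q_used=3 → run F
t=10: queue=[C,F] q_used=0 → run C
t=11: queue=[F] q_used=0 → run F
t=12: queue=[F] q_used=1 → run F
t=13: (idle)
t=14: (idle)

running at tick 7 = F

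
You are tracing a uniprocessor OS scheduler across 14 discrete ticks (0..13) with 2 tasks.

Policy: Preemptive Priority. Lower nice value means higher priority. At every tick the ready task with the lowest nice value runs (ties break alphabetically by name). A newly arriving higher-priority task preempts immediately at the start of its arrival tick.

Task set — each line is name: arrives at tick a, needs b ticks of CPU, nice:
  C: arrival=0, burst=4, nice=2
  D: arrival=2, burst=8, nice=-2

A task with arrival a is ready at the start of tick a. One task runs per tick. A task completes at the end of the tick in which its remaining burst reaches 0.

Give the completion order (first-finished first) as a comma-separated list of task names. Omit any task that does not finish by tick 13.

completion order = D, C

t=0: ready={C} → run C
t=1: ready={C} → run C
t=2: ready={C,D} → run D
t=3: ready={C,D} → run D
t=4: ready={C,D} → run D
t=5: ready={C,D} → run D
t=6: ready={C,D} → run D
t=7: ready={C,D} → run D
t=8: ready={C,D} → run D
t=9: ready={C,D} → run D
t=10: ready={C} → run C
t=11: ready={C} → run C
t=12: (idle)
t=13: (idle)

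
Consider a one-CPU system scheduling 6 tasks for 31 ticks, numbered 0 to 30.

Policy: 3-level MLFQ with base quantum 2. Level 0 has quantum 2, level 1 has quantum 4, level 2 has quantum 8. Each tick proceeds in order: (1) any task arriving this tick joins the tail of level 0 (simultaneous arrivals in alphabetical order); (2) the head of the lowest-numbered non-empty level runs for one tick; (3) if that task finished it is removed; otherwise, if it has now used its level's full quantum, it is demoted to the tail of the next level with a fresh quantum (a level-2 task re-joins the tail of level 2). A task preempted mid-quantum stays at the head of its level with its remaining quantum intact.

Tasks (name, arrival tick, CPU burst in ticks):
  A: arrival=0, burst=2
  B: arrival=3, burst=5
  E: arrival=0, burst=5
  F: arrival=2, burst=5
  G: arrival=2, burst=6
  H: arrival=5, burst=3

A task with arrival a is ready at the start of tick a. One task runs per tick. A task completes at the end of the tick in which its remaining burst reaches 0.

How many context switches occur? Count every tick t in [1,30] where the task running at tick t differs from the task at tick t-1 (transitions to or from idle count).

context switches = 11

t=0: L0/L1/L2 = AE/-/- → run A
t=1: L0/L1/L2 = AE/-/- → run A
t=2: L0/L1/L2 = EFG/-/- → run E
t=3: L0/L1/L2 = EFGB/-/- → run E
t=4: L0/L1/L2 = FGB/E/- → run F
t=5: L0/L1/L2 = FGBH/E/- → run F
t=6: L0/L1/L2 = GBH/EF/- → run G
t=7: L0/L1/L2 = GBH/EF/- → run G
t=8: L0/L1/L2 = BH/EFG/- → run B
t=9: L0/L1/L2 = BH/EFG/- → run B
t=10: L0/L1/L2 = H/EFGB/- → run H
t=11: L0/L1/L2 = H/EFGB/- → run H
t=12: L0/L1/L2 = -/EFGBH/- → run E
t=13: L0/L1/L2 = -/EFGBH/- → run E
t=14: L0/L1/L2 = -/EFGBH/- → run E
t=15: L0/L1/L2 = -/FGBH/- → run F
t=16: L0/L1/L2 = -/FGBH/- → run F
t=17: L0/L1/L2 = -/FGBH/- → run F
t=18: L0/L1/L2 = -/GBH/- → run G
t=19: L0/L1/L2 = -/GBH/- → run G
t=20: L0/L1/L2 = -/GBH/- → run G
t=21: L0/L1/L2 = -/GBH/- → run G
t=22: L0/L1/L2 = -/BH/- → run B
t=23: L0/L1/L2 = -/BH/- → run B
t=24: L0/L1/L2 = -/BH/- → run B
t=25: L0/L1/L2 = -/H/- → run H
t=26: (idle)
t=27: (idle)
t=28: (idle)
t=29: (idle)
t=30: (idle)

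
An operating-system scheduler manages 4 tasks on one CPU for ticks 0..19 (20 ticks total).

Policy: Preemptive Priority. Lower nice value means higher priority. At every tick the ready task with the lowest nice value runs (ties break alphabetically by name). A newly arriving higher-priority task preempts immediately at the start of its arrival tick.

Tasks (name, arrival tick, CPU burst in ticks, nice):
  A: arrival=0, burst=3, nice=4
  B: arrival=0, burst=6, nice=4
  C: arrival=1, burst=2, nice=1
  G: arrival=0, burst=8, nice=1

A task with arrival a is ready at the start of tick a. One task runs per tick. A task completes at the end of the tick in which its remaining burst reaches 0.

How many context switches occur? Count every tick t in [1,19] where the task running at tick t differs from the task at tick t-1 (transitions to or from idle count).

context switches = 5

t=0: ready={A,B,G} → run G
t=1: ready={A,B,C,G} → run C
t=2: ready={A,B,C,G} → run C
t=3: ready={A,B,G} → run G
t=4: ready={A,B,G} → run G
t=5: ready={A,B,G} → run G
t=6: ready={A,B,G} → run G
t=7: ready={A,B,G} → run G
t=8: ready={A,B,G} → run G
t=9: ready={A,B,G} → run G
t=10: ready={A,B} → run A
t=11: ready={A,B} → run A
t=12: ready={A,B} → run A
t=13: ready={B} → run B
t=14: ready={B} → run B
t=15: ready={B} → run B
t=16: ready={B} → run B
t=17: ready={B} → run B
t=18: ready={B} → run B
t=19: (idle)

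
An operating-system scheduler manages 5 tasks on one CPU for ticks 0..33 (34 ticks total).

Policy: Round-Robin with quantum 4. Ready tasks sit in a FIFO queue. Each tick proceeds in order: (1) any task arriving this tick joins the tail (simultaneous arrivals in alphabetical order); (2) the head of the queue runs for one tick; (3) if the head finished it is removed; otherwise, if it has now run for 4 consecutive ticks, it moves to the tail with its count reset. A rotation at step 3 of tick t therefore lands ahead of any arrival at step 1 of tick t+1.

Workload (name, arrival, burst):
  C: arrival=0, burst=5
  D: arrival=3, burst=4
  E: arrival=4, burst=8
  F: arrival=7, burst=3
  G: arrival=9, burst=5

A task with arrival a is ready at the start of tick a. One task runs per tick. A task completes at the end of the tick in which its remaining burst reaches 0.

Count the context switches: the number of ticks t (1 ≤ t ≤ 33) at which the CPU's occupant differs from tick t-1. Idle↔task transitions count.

t=0: queue=[C] q_used=0 → run C
t=1: queue=[C] q_used=1 → run C
t=2: queue=[C] q_used=2 → run C
t=3: queue=[C,D] q_used=3 → run C
t=4: queue=[D,C,E] q_used=0 → run D
t=5: queue=[D,C,E] q_used=1 → run D
t=6: queue=[D,C,E] q_used=2 → run D
t=7: queue=[D,C,E,F] q_used=3 → run D
t=8: queue=[C,E,F] q_used=0 → run C
t=9: queue=[E,F,G] q_used=0 → run E
t=10: queue=[E,F,G] q_used=1 → run E
t=11: queue=[E,F,G] q_used=2 → run E
t=12: queue=[E,F,G] q_used=3 → run E
t=13: queue=[F,G,E] q_used=0 → run F
t=14: queue=[F,G,E] q_used=1 → run F
t=15: queue=[F,G,E] q_used=2 → run F
t=16: queue=[G,E] q_used=0 → run G
t=17: queue=[G,E] q_used=1 → run G
t=18: queue=[G,E] q_used=2 → run G
t=19: queue=[G,E] q_used=3 → run G
t=20: queue=[E,G] q_used=0 → run E
t=21: queue=[E,G] q_used=1 → run E
t=22: queue=[E,G] q_used=2 → run E
t=23: queue=[E,G] q_used=3 → run E
t=24: queue=[G] q_used=0 → run G
t=25: (idle)
t=26: (idle)
t=27: (idle)
t=28: (idle)
t=29: (idle)
t=30: (idle)
t=31: (idle)
t=32: (idle)
t=33: (idle)

context switches = 8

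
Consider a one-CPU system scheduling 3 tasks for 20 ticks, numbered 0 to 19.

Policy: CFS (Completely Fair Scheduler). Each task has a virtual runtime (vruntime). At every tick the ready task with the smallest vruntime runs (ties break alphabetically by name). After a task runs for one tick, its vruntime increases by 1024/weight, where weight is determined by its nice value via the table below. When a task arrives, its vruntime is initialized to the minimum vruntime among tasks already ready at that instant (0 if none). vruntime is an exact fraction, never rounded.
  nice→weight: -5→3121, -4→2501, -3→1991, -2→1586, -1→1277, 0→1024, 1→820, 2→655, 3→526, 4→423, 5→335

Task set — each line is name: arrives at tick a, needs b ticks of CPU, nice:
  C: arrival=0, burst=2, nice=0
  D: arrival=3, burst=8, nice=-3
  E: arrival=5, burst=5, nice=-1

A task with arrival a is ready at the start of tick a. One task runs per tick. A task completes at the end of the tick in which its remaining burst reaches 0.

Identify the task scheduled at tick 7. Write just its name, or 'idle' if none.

running at tick 7 = D

t=0: vr[C=0] → run C
t=1: vr[C=1] → run C
t=2: (idle)
t=3: vr[D=0] → run D
t=4: vr[D=1024/1991] → run D
t=5: vr[D=2048/1991 E=2048/1991] → run D
t=6: vr[D=3072/1991 E=2048/1991] → run E
t=7: vr[D=3072/1991 E=4654080/2542507] → run D
t=8: vr[D=4096/1991 E=4654080/2542507] → run E
t=9: vr[D=4096/1991 E=6692864/2542507] → run D
t=10: vr[D=5120/1991 E=6692864/2542507] → run D
t=11: vr[D=6144/1991 E=6692864/2542507] → run E
t=12: vr[D=6144/1991 E=8731648/2542507] → run D
t=13: vr[D=7168/1991 E=8731648/2542507] → run E
t=14: vr[D=7168/1991 E=10770432/2542507] → run D
t=15: vr[E=10770432/2542507] → run E
t=16: (idle)
t=17: (idle)
t=18: (idle)
t=19: (idle)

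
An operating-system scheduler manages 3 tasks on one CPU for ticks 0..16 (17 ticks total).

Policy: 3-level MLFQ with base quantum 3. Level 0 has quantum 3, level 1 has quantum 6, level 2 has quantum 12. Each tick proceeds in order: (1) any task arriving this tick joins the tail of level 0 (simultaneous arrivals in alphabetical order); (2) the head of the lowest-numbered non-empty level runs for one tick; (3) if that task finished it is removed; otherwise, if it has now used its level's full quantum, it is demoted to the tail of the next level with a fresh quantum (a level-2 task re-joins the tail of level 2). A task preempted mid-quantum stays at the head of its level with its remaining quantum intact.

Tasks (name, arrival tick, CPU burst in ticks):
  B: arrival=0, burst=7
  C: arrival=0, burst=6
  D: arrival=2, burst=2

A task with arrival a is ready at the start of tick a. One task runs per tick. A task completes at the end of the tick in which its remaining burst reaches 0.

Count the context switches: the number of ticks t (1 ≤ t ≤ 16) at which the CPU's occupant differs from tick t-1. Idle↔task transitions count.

t=0: L0/L1/L2 = BC/-/- → run B
t=1: L0/L1/L2 = BC/-/- → run B
t=2: L0/L1/L2 = BCD/-/- → run B
t=3: L0/L1/L2 = CD/B/- → run C
t=4: L0/L1/L2 = CD/B/- → run C
t=5: L0/L1/L2 = CD/B/- → run C
t=6: L0/L1/L2 = D/BC/- → run D
t=7: L0/L1/L2 = D/BC/- → run D
t=8: L0/L1/L2 = -/BC/- → run B
t=9: L0/L1/L2 = -/BC/- → run B
t=10: L0/L1/L2 = -/BC/- → run B
t=11: L0/L1/L2 = -/BC/- → run B
t=12: L0/L1/L2 = -/C/- → run C
t=13: L0/L1/L2 = -/C/- → run C
t=14: L0/L1/L2 = -/C/- → run C
t=15: (idle)
t=16: (idle)

context switches = 5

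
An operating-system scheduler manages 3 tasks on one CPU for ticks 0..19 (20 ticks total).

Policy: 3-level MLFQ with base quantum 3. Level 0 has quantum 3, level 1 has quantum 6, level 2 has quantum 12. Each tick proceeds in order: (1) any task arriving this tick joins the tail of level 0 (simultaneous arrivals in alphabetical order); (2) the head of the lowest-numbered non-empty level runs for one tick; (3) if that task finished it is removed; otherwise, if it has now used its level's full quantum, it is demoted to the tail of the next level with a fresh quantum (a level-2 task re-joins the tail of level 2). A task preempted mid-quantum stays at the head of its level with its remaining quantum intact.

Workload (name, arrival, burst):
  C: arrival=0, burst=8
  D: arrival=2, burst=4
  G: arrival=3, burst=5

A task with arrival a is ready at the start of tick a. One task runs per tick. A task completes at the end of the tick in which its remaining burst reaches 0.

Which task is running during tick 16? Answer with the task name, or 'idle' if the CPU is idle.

t=0: L0/L1/L2 = C/-/- → run C
t=1: L0/L1/L2 = C/-/- → run C
t=2: L0/L1/L2 = CD/-/- → run C
t=3: L0/L1/L2 = DG/C/- → run D
t=4: L0/L1/L2 = DG/C/- → run D
t=5: L0/L1/L2 = DG/C/- → run D
t=6: L0/L1/L2 = G/CD/- → run G
t=7: L0/L1/L2 = G/CD/- → run G
t=8: L0/L1/L2 = G/CD/- → run G
t=9: L0/L1/L2 = -/CDG/- → run C
t=10: L0/L1/L2 = -/CDG/- → run C
t=11: L0/L1/L2 = -/CDG/- → run C
t=12: L0/L1/L2 = -/CDG/- → run C
t=13: L0/L1/L2 = -/CDG/- → run C
t=14: L0/L1/L2 = -/DG/- → run D
t=15: L0/L1/L2 = -/G/- → run G
t=16: L0/L1/L2 = -/G/- → run G
t=17: (idle)
t=18: (idle)
t=19: (idle)

running at tick 16 = G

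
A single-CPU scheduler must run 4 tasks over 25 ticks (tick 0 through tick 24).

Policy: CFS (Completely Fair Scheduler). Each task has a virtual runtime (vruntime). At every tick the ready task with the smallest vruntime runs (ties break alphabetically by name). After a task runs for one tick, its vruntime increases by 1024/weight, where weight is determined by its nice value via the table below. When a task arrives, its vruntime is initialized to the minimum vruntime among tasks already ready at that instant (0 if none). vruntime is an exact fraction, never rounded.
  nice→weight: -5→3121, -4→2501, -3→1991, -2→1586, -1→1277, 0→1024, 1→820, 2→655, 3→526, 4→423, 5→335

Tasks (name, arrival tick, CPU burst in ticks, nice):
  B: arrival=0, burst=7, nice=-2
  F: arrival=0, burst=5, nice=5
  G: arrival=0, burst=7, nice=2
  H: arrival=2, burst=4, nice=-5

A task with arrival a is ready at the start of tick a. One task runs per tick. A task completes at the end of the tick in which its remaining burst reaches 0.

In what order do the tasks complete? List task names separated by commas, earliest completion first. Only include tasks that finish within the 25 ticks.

t=0: vr[B=0 F=0 G=0] → run B
t=1: vr[B=512/793 F=0 G=0] → run F
t=2: vr[B=512/793 F=1024/335 G=0 H=0] → run G
t=3: vr[B=512/793 F=1024/335 G=1024/655 H=0] → run H
t=4: vr[B=512/793 F=1024/335 G=1024/655 H=1024/3121] → run H
t=5: vr[B=512/793 F=1024/335 G=1024/655 H=2048/3121] → run B
t=6: vr[B=1024/793 F=1024/335 G=1024/655 H=2048/3121] → run H
t=7: vr[B=1024/793 F=1024/335 G=1024/655 H=3072/3121] → run H
t=8: vr[B=1024/793 F=1024/335 G=1024/655] → run B
t=9: vr[B=1536/793 F=1024/335 G=1024/655] → run G
t=10: vr[B=1536/793 F=1024/335 G=2048/655] → run B
t=11: vr[B=2048/793 F=1024/335 G=2048/655] → run B
t=12: vr[B=2560/793 F=1024/335 G=2048/655] → run F
t=13: vr[B=2560/793 F=2048/335 G=2048/655] → run G
t=14: vr[B=2560/793 F=2048/335 G=3072/655] → run B
t=15: vr[B=3072/793 F=2048/335 G=3072/655] → run B
t=16: vr[F=2048/335 G=3072/655] → run G
t=17: vr[F=2048/335 G=4096/655] → run F
t=18: vr[F=3072/335 G=4096/655] → run G
t=19: vr[F=3072/335 G=1024/131] → run G
t=20: vr[F=3072/335 G=6144/655] → run F
t=21: vr[F=4096/335 G=6144/655] → run G
t=22: vr[F=4096/335] → run F
t=23: (idle)
t=24: (idle)

completion order = H, B, G, F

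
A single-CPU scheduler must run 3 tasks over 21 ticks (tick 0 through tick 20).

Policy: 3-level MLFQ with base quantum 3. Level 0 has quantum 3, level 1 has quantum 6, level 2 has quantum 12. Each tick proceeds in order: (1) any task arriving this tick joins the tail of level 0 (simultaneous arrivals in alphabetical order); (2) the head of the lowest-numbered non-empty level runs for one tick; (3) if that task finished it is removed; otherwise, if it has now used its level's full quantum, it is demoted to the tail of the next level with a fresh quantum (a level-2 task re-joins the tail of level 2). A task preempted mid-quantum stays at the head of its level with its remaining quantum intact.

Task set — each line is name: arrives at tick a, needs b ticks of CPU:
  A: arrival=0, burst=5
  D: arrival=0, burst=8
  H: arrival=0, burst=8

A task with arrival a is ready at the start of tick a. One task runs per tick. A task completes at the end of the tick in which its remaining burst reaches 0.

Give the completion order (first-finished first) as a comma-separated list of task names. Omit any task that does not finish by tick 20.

completion order = A, D, H

t=0: L0/L1/L2 = ADH/-/- → run A
t=1: L0/L1/L2 = ADH/-/- → run A
t=2: L0/L1/L2 = ADH/-/- → run A
t=3: L0/L1/L2 = DH/A/- → run D
t=4: L0/L1/L2 = DH/A/- → run D
t=5: L0/L1/L2 = DH/A/- → run D
t=6: L0/L1/L2 = H/AD/- → run H
t=7: L0/L1/L2 = H/AD/- → run H
t=8: L0/L1/L2 = H/AD/- → run H
t=9: L0/L1/L2 = -/ADH/- → run A
t=10: L0/L1/L2 = -/ADH/- → run A
t=11: L0/L1/L2 = -/DH/- → run D
t=12: L0/L1/L2 = -/DH/- → run D
t=13: L0/L1/L2 = -/DH/- → run D
t=14: L0/L1/L2 = -/DH/- → run D
t=15: L0/L1/L2 = -/DH/- → run D
t=16: L0/L1/L2 = -/H/- → run H
t=17: L0/L1/L2 = -/H/- → run H
t=18: L0/L1/L2 = -/H/- → run H
t=19: L0/L1/L2 = -/H/- → run H
t=20: L0/L1/L2 = -/H/- → run H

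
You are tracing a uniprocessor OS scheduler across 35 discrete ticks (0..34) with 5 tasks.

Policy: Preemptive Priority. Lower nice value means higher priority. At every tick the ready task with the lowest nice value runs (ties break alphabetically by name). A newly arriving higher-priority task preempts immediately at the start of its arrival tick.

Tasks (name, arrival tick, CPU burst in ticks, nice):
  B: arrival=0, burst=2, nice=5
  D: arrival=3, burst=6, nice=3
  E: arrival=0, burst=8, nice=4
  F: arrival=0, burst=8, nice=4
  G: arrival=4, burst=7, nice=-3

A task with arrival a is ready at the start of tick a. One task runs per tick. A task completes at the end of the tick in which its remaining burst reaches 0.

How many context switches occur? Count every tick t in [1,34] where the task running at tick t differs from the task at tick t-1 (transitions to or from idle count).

context switches = 7

t=0: ready={B,E,F} → run E
t=1: ready={B,E,F} → run E
t=2: ready={B,E,F} → run E
t=3: ready={B,D,E,F} → run D
t=4: ready={B,D,E,F,G} → run G
t=5: ready={B,D,E,F,G} → run G
t=6: ready={B,D,E,F,G} → run G
t=7: ready={B,D,E,F,G} → run G
t=8: ready={B,D,E,F,G} → run G
t=9: ready={B,D,E,F,G} → run G
t=10: ready={B,D,E,F,G} → run G
t=11: ready={B,D,E,F} → run D
t=12: ready={B,D,E,F} → run D
t=13: ready={B,D,E,F} → run D
t=14: ready={B,D,E,F} → run D
t=15: ready={B,D,E,F} → run D
t=16: ready={B,E,F} → run E
t=17: ready={B,E,F} → run E
t=18: ready={B,E,F} → run E
t=19: ready={B,E,F} → run E
t=20: ready={B,E,F} → run E
t=21: ready={B,F} → run F
t=22: ready={B,F} → run F
t=23: ready={B,F} → run F
t=24: ready={B,F} → run F
t=25: ready={B,F} → run F
t=26: ready={B,F} → run F
t=27: ready={B,F} → run F
t=28: ready={B,F} → run F
t=29: ready={B} → run B
t=30: ready={B} → run B
t=31: (idle)
t=32: (idle)
t=33: (idle)
t=34: (idle)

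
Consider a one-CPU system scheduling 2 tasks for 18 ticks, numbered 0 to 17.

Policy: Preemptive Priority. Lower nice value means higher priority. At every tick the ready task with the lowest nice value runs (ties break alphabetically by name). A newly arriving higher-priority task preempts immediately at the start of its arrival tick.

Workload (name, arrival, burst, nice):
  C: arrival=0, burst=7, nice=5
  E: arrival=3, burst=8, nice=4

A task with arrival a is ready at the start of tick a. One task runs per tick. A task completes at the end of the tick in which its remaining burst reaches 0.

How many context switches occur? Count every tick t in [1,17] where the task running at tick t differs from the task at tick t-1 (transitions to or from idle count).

context switches = 3

t=0: ready={C} → run C
t=1: ready={C} → run C
t=2: ready={C} → run C
t=3: ready={C,E} → run E
t=4: ready={C,E} → run E
t=5: ready={C,E} → run E
t=6: ready={C,E} → run E
t=7: ready={C,E} → run E
t=8: ready={C,E} → run E
t=9: ready={C,E} → run E
t=10: ready={C,E} → run E
t=11: ready={C} → run C
t=12: ready={C} → run C
t=13: ready={C} → run C
t=14: ready={C} → run C
t=15: (idle)
t=16: (idle)
t=17: (idle)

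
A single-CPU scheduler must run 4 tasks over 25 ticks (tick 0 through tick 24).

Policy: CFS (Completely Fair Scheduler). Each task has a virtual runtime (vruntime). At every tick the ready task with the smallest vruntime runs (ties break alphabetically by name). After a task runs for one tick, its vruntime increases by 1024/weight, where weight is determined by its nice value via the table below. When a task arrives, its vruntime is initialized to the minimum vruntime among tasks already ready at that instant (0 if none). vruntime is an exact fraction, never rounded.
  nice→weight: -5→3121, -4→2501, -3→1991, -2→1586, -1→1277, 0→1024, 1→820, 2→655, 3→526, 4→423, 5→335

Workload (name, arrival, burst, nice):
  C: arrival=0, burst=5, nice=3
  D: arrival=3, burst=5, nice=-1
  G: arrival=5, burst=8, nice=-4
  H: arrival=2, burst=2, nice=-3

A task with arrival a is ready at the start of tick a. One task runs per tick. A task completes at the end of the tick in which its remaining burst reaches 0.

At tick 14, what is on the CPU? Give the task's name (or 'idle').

running at tick 14 = D

t=0: vr[C=0] → run C
t=1: vr[C=512/263] → run C
t=2: vr[C=1024/263 H=1024/263] → run C
t=3: vr[C=1536/263 D=1024/263 H=1024/263] → run D
t=4: vr[C=1536/263 D=1576960/335851 H=1024/263] → run H
t=5: vr[C=1536/263 D=1576960/335851 G=2308096/523633 H=2308096/523633] → run G
t=6: vr[C=1536/263 D=1576960/335851 G=6308748288/1309606133 H=2308096/523633] → run H
t=7: vr[C=1536/263 D=1576960/335851 G=6308748288/1309606133] → run D
t=8: vr[C=1536/263 D=1846272/335851 G=6308748288/1309606133] → run G
t=9: vr[C=1536/263 D=1846272/335851 G=6844948480/1309606133] → run G
t=10: vr[C=1536/263 D=1846272/335851 G=7381148672/1309606133] → run D
t=11: vr[C=1536/263 D=2115584/335851 G=7381148672/1309606133] → run G
t=12: vr[C=1536/263 D=2115584/335851 G=7917348864/1309606133] → run C
t=13: vr[C=2048/263 D=2115584/335851 G=7917348864/1309606133] → run G
t=14: vr[C=2048/263 D=2115584/335851 G=8453549056/1309606133] → run D
t=15: vr[C=2048/263 D=2384896/335851 G=8453549056/1309606133] → run G
t=16: vr[C=2048/263 D=2384896/335851 G=8989749248/1309606133] → run G
t=17: vr[C=2048/263 D=2384896/335851 G=9525949440/1309606133] → run D
t=18: vr[C=2048/263 G=9525949440/1309606133] → run G
t=19: vr[C=2048/263] → run C
t=20: (idle)
t=21: (idle)
t=22: (idle)
t=23: (idle)
t=24: (idle)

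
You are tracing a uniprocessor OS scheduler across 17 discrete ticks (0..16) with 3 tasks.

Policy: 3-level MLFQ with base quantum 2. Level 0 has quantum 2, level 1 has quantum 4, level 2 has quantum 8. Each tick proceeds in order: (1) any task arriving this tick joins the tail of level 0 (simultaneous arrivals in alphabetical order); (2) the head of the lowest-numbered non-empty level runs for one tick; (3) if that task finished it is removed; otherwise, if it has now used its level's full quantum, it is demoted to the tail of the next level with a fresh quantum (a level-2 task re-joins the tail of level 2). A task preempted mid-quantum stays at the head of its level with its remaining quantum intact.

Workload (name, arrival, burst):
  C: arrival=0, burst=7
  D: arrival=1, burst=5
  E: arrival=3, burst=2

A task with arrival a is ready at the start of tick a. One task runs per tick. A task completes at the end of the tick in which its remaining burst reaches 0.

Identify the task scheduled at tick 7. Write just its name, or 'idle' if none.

running at tick 7 = C

t=0: L0/L1/L2 = C/-/- → run C
t=1: L0/L1/L2 = CD/-/- → run C
t=2: L0/L1/L2 = D/C/- → run D
t=3: L0/L1/L2 = DE/C/- → run D
t=4: L0/L1/L2 = E/CD/- → run E
t=5: L0/L1/L2 = E/CD/- → run E
t=6: L0/L1/L2 = -/CD/- → run C
t=7: L0/L1/L2 = -/CD/- → run C
t=8: L0/L1/L2 = -/CD/- → run C
t=9: L0/L1/L2 = -/CD/- → run C
t=10: L0/L1/L2 = -/D/C → run D
t=11: L0/L1/L2 = -/D/C → run D
t=12: L0/L1/L2 = -/D/C → run D
t=13: L0/L1/L2 = -/-/C → run C
t=14: (idle)
t=15: (idle)
t=16: (idle)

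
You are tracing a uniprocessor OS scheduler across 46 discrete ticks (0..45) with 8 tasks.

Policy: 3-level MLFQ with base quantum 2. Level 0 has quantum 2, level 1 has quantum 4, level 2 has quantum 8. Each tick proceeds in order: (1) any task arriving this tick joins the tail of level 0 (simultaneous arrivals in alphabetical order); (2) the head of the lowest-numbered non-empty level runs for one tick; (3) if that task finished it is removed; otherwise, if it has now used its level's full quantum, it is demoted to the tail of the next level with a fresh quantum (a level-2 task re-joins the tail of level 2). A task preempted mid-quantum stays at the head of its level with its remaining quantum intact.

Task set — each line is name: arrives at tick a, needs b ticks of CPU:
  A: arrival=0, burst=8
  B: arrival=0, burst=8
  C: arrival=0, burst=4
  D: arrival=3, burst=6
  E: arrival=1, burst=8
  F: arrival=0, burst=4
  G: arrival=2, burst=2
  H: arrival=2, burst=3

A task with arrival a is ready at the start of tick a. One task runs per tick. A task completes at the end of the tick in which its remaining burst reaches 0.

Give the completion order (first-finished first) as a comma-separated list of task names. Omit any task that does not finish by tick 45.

t=0: L0/L1/L2 = ABCF/-/- → run A
t=1: L0/L1/L2 = ABCFE/-/- → run A
t=2: L0/L1/L2 = BCFEGH/A/- → run B
t=3: L0/L1/L2 = BCFEGHD/A/- → run B
t=4: L0/L1/L2 = CFEGHD/AB/- → run C
t=5: L0/L1/L2 = CFEGHD/AB/- → run C
t=6: L0/L1/L2 = FEGHD/ABC/- → run F
t=7: L0/L1/L2 = FEGHD/ABC/- → run F
t=8: L0/L1/L2 = EGHD/ABCF/- → run E
t=9: L0/L1/L2 = EGHD/ABCF/- → run E
t=10: L0/L1/L2 = GHD/ABCFE/- → run G
t=11: L0/L1/L2 = GHD/ABCFE/- → run G
t=12: L0/L1/L2 = HD/ABCFE/- → run H
t=13: L0/L1/L2 = HD/ABCFE/- → run H
t=14: L0/L1/L2 = D/ABCFEH/- → run D
t=15: L0/L1/L2 = D/ABCFEH/- → run D
t=16: L0/L1/L2 = -/ABCFEHD/- → run A
t=17: L0/L1/L2 = -/ABCFEHD/- → run A
t=18: L0/L1/L2 = -/ABCFEHD/- → run A
t=19: L0/L1/L2 = -/ABCFEHD/- → run A
t=20: L0/L1/L2 = -/BCFEHD/A → run B
t=21: L0/L1/L2 = -/BCFEHD/A → run B
t=22: L0/L1/L2 = -/BCFEHD/A → run B
t=23: L0/L1/L2 = -/BCFEHD/A → run B
t=24: L0/L1/L2 = -/CFEHD/AB → run C
t=25: L0/L1/L2 = -/CFEHD/AB → run C
t=26: L0/L1/L2 = -/FEHD/AB → run F
t=27: L0/L1/L2 = -/FEHD/AB → run F
t=28: L0/L1/L2 = -/EHD/AB → run E
t=29: L0/L1/L2 = -/EHD/AB → run E
t=30: L0/L1/L2 = -/EHD/AB → run E
t=31: L0/L1/L2 = -/EHD/AB → run E
t=32: L0/L1/L2 = -/HD/ABE → run H
t=33: L0/L1/L2 = -/D/ABE → run D
t=34: L0/L1/L2 = -/D/ABE → run D
t=35: L0/L1/L2 = -/D/ABE → run D
t=36: L0/L1/L2 = -/D/ABE → run D
t=37: L0/L1/L2 = -/-/ABE → run A
t=38: L0/L1/L2 = -/-/ABE → run A
t=39: L0/L1/L2 = -/-/BE → run B
t=40: L0/L1/L2 = -/-/BE → run B
t=41: L0/L1/L2 = -/-/E → run E
t=42: L0/L1/L2 = -/-/E → run E
t=43: (idle)
t=44: (idle)
t=45: (idle)

completion order = G, C, F, H, D, A, B, E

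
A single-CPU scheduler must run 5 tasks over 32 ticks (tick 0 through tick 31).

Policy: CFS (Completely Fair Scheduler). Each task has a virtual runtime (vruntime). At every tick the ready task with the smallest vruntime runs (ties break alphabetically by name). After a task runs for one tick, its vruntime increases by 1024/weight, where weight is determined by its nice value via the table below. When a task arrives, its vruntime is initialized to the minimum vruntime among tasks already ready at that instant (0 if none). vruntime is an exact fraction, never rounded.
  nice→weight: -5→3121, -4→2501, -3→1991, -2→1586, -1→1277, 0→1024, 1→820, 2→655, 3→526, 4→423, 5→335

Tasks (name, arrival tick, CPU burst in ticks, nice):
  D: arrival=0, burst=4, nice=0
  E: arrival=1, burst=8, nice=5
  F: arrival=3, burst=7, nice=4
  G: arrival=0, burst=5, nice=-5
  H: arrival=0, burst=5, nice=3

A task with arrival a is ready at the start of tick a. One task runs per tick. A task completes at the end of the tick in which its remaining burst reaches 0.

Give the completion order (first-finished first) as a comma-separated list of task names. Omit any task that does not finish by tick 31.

t=0: vr[D=0 G=0 H=0] → run D
t=1: vr[D=1 E=0 G=0 H=0] → run E
t=2: vr[D=1 E=1024/335 G=0 H=0] → run G
t=3: vr[D=1 E=1024/335 F=0 G=1024/3121 H=0] → run F
t=4: vr[D=1 E=1024/335 F=1024/423 G=1024/3121 H=0] → run H
t=5: vr[D=1 E=1024/335 F=1024/423 G=1024/3121 H=512/263] → run G
t=6: vr[D=1 E=1024/335 F=1024/423 G=2048/3121 H=512/263] → run G
t=7: vr[D=1 E=1024/335 F=1024/423 G=3072/3121 H=512/263] → run G
t=8: vr[D=1 E=1024/335 F=1024/423 G=4096/3121 H=512/263] → run D
t=9: vr[D=2 E=1024/335 F=1024/423 G=4096/3121 H=512/263] → run G
t=10: vr[D=2 E=1024/335 F=1024/423 H=512/263] → run H
t=11: vr[D=2 E=1024/335 F=1024/423 H=1024/263] → run D
t=12: vr[D=3 E=1024/335 F=1024/423 H=1024/263] → run F
t=13: vr[D=3 E=1024/335 F=2048/423 H=1024/263] → run D
t=14: vr[E=1024/335 F=2048/423 H=1024/263] → run E
t=15: vr[E=2048/335 F=2048/423 H=1024/263] → run H
t=16: vr[E=2048/335 F=2048/423 H=1536/263] → run F
t=17: vr[E=2048/335 F=1024/141 H=1536/263] → run H
t=18: vr[E=2048/335 F=1024/141 H=2048/263] → run E
t=19: vr[E=3072/335 F=1024/141 H=2048/263] → run F
t=20: vr[E=3072/335 F=4096/423 H=2048/263] → run H
t=21: vr[E=3072/335 F=4096/423] → run E
t=22: vr[E=4096/335 F=4096/423] → run F
t=23: vr[E=4096/335 F=5120/423] → run F
t=24: vr[E=4096/335 F=2048/141] → run E
t=25: vr[E=1024/67 F=2048/141] → run F
t=26: vr[E=1024/67] → run E
t=27: vr[E=6144/335] → run E
t=28: vr[E=7168/335] → run E
t=29: (idle)
t=30: (idle)
t=31: (idle)

completion order = G, D, H, F, E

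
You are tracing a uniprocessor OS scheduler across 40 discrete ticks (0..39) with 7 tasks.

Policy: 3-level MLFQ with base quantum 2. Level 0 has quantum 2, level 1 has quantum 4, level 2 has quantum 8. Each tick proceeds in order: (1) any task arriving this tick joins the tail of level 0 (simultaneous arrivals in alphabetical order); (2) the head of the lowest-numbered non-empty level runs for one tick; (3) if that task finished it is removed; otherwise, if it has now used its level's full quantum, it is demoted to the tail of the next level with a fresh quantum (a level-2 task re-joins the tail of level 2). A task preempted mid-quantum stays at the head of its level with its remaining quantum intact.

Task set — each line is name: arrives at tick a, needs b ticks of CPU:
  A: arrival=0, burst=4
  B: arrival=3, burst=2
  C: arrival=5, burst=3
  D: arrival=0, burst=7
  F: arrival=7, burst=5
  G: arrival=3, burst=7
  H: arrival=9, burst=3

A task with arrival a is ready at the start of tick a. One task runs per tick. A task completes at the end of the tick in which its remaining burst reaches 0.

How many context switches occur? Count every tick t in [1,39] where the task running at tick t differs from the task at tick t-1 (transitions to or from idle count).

t=0: L0/L1/L2 = AD/-/- → run A
t=1: L0/L1/L2 = AD/-/- → run A
t=2: L0/L1/L2 = D/A/- → run D
t=3: L0/L1/L2 = DBG/A/- → run D
t=4: L0/L1/L2 = BG/AD/- → run B
t=5: L0/L1/L2 = BGC/AD/- → run B
t=6: L0/L1/L2 = GC/AD/- → run G
t=7: L0/L1/L2 = GCF/AD/- → run G
t=8: L0/L1/L2 = CF/ADG/- → run C
t=9: L0/L1/L2 = CFH/ADG/- → run C
t=10: L0/L1/L2 = FH/ADGC/- → run F
t=11: L0/L1/L2 = FH/ADGC/- → run F
t=12: L0/L1/L2 = H/ADGCF/- → run H
t=13: L0/L1/L2 = H/ADGCF/- → run H
t=14: L0/L1/L2 = -/ADGCFH/- → run A
t=15: L0/L1/L2 = -/ADGCFH/- → run A
t=16: L0/L1/L2 = -/DGCFH/- → run D
t=17: L0/L1/L2 = -/DGCFH/- → run D
t=18: L0/L1/L2 = -/DGCFH/- → run D
t=19: L0/L1/L2 = -/DGCFH/- → run D
t=20: L0/L1/L2 = -/GCFH/D → run G
t=21: L0/L1/L2 = -/GCFH/D → run G
t=22: L0/L1/L2 = -/GCFH/D → run G
t=23: L0/L1/L2 = -/GCFH/D → run G
t=24: L0/L1/L2 = -/CFH/DG → run C
t=25: L0/L1/L2 = -/FH/DG → run F
t=26: L0/L1/L2 = -/FH/DG → run F
t=27: L0/L1/L2 = -/FH/DG → run F
t=28: L0/L1/L2 = -/H/DG → run H
t=29: L0/L1/L2 = -/-/DG → run D
t=30: L0/L1/L2 = -/-/G → run G
t=31: (idle)
t=32: (idle)
t=33: (idle)
t=34: (idle)
t=35: (idle)
t=36: (idle)
t=37: (idle)
t=38: (idle)
t=39: (idle)

context switches = 15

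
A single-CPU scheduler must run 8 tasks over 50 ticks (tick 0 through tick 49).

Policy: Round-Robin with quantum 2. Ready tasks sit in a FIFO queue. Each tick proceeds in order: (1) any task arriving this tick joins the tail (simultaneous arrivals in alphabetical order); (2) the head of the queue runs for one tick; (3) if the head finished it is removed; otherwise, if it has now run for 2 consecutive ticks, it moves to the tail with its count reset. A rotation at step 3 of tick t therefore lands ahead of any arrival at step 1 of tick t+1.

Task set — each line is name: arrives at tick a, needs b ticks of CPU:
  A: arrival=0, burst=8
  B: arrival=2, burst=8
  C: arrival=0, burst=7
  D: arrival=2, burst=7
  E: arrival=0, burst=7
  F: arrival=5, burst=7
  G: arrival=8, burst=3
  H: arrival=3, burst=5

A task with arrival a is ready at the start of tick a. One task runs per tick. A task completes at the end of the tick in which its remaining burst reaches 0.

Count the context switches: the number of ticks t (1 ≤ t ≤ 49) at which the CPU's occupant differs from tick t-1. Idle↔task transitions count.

t=0: queue=[A,C,E] q_used=0 → run A
t=1: queue=[A,C,E] q_used=1 → run A
t=2: queue=[C,E,A,B,D] q_used=0 → run C
t=3: queue=[C,E,A,B,D,H] q_used=1 → run C
t=4: queue=[E,A,B,D,H,C] q_used=0 → run E
t=5: queue=[E,A,B,D,H,C,F] q_used=1 → run E
t=6: queue=[A,B,D,H,C,F,E] q_used=0 → run A
t=7: queue=[A,B,D,H,C,F,E] q_used=1 → run A
t=8: queue=[B,D,H,C,F,E,A,G] q_used=0 → run B
t=9: queue=[B,D,H,C,F,E,A,G] q_used=1 → run B
t=10: queue=[D,H,C,F,E,A,G,B] q_used=0 → run D
t=11: queue=[D,H,C,F,E,A,G,B] q_used=1 → run D
t=12: queue=[H,C,F,E,A,G,B,D] q_used=0 → run H
t=13: queue=[H,C,F,E,A,G,B,D] q_used=1 → run H
t=14: queue=[C,F,E,A,G,B,D,H] q_used=0 → run C
t=15: queue=[C,F,E,A,G,B,D,H] q_used=1 → run C
t=16: queue=[F,E,A,G,B,D,H,C] q_used=0 → run F
t=17: queue=[F,E,A,G,B,D,H,C] q_used=1 → run F
t=18: queue=[E,A,G,B,D,H,C,F] q_used=0 → run E
t=19: queue=[E,A,G,B,D,H,C,F] q_used=1 → run E
t=20: queue=[A,G,B,D,H,C,F,E] q_used=0 → run A
t=21: queue=[A,G,B,D,H,C,F,E] q_used=1 → run A
t=22: queue=[G,B,D,H,C,F,E,A] q_used=0 → run G
t=23: queue=[G,B,D,H,C,F,E,A] q_used=1 → run G
t=24: queue=[B,D,H,C,F,E,A,G] q_used=0 → run B
t=25: queue=[B,D,H,C,F,E,A,G] q_used=1 → run B
t=26: queue=[D,H,C,F,E,A,G,B] q_used=0 → run D
t=27: queue=[D,H,C,F,E,A,G,B] q_used=1 → run D
t=28: queue=[H,C,F,E,A,G,B,D] q_used=0 → run H
t=29: queue=[H,C,F,E,A,G,B,D] q_used=1 → run H
t=30: queue=[C,F,E,A,G,B,D,H] q_used=0 → run C
t=31: queue=[C,F,E,A,G,B,D,H] q_used=1 → run C
t=32: queue=[F,E,A,G,B,D,H,C] q_used=0 → run F
t=33: queue=[F,E,A,G,B,D,H,C] q_used=1 → run F
t=34: queue=[E,A,G,B,D,H,C,F] q_used=0 → run E
t=35: queue=[E,A,G,B,D,H,C,F] q_used=1 → run E
t=36: queue=[A,G,B,D,H,C,F,E] q_used=0 → run A
t=37: queue=[A,G,B,D,H,C,F,E] q_used=1 → run A
t=38: queue=[G,B,D,H,C,F,E] q_used=0 → run G
t=39: queue=[B,D,H,C,F,E] q_used=0 → run B
t=40: queue=[B,D,H,C,F,E] q_used=1 → run B
t=41: queue=[D,H,C,F,E,B] q_used=0 → run D
t=42: queue=[D,H,C,F,E,B] q_used=1 → run D
t=43: queue=[H,C,F,E,B,D] q_used=0 → run H
t=44: queue=[C,F,E,B,D] q_used=0 → run C
t=45: queue=[F,E,B,D] q_used=0 → run F
t=46: queue=[F,E,B,D] q_used=1 → run F
t=47: queue=[E,B,D,F] q_used=0 → run E
t=48: queue=[B,D,F] q_used=0 → run B
t=49: queue=[B,D,F] q_used=1 → run B

context switches = 26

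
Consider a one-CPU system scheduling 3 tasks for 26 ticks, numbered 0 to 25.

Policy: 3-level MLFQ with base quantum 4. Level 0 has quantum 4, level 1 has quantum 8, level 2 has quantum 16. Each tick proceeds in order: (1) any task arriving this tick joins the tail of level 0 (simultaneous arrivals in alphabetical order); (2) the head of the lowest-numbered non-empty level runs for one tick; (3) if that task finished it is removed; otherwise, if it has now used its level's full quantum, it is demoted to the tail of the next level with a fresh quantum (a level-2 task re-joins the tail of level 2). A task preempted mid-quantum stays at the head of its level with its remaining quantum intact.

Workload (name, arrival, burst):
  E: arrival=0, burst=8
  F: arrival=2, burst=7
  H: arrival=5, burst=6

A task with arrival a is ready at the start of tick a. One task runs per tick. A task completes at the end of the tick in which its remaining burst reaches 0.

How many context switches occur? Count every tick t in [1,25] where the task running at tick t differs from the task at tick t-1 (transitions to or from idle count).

context switches = 6

t=0: L0/L1/L2 = E/-/- → run E
t=1: L0/L1/L2 = E/-/- → run E
t=2: L0/L1/L2 = EF/-/- → run E
t=3: L0/L1/L2 = EF/-/- → run E
t=4: L0/L1/L2 = F/E/- → run F
t=5: L0/L1/L2 = FH/E/- → run F
t=6: L0/L1/L2 = FH/E/- → run F
t=7: L0/L1/L2 = FH/E/- → run F
t=8: L0/L1/L2 = H/EF/- → run H
t=9: L0/L1/L2 = H/EF/- → run H
t=10: L0/L1/L2 = H/EF/- → run H
t=11: L0/L1/L2 = H/EF/- → run H
t=12: L0/L1/L2 = -/EFH/- → run E
t=13: L0/L1/L2 = -/EFH/- → run E
t=14: L0/L1/L2 = -/EFH/- → run E
t=15: L0/L1/L2 = -/EFH/- → run E
t=16: L0/L1/L2 = -/FH/- → run F
t=17: L0/L1/L2 = -/FH/- → run F
t=18: L0/L1/L2 = -/FH/- → run F
t=19: L0/L1/L2 = -/H/- → run H
t=20: L0/L1/L2 = -/H/- → run H
t=21: (idle)
t=22: (idle)
t=23: (idle)
t=24: (idle)
t=25: (idle)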